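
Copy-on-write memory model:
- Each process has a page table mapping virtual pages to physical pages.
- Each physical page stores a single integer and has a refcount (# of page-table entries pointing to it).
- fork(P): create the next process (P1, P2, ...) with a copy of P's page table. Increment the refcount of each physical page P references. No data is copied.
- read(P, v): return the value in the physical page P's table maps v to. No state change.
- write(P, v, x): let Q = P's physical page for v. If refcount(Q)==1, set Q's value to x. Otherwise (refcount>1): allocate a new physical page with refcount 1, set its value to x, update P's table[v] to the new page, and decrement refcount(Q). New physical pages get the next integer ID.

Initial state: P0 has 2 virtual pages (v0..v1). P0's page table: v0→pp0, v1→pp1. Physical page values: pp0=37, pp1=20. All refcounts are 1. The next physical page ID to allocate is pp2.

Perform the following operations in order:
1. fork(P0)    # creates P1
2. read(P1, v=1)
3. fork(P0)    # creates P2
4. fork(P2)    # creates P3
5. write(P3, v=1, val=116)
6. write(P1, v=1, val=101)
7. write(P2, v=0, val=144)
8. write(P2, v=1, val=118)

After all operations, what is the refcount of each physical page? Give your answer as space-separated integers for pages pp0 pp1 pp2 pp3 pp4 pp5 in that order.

Answer: 3 1 1 1 1 1

Derivation:
Op 1: fork(P0) -> P1. 2 ppages; refcounts: pp0:2 pp1:2
Op 2: read(P1, v1) -> 20. No state change.
Op 3: fork(P0) -> P2. 2 ppages; refcounts: pp0:3 pp1:3
Op 4: fork(P2) -> P3. 2 ppages; refcounts: pp0:4 pp1:4
Op 5: write(P3, v1, 116). refcount(pp1)=4>1 -> COPY to pp2. 3 ppages; refcounts: pp0:4 pp1:3 pp2:1
Op 6: write(P1, v1, 101). refcount(pp1)=3>1 -> COPY to pp3. 4 ppages; refcounts: pp0:4 pp1:2 pp2:1 pp3:1
Op 7: write(P2, v0, 144). refcount(pp0)=4>1 -> COPY to pp4. 5 ppages; refcounts: pp0:3 pp1:2 pp2:1 pp3:1 pp4:1
Op 8: write(P2, v1, 118). refcount(pp1)=2>1 -> COPY to pp5. 6 ppages; refcounts: pp0:3 pp1:1 pp2:1 pp3:1 pp4:1 pp5:1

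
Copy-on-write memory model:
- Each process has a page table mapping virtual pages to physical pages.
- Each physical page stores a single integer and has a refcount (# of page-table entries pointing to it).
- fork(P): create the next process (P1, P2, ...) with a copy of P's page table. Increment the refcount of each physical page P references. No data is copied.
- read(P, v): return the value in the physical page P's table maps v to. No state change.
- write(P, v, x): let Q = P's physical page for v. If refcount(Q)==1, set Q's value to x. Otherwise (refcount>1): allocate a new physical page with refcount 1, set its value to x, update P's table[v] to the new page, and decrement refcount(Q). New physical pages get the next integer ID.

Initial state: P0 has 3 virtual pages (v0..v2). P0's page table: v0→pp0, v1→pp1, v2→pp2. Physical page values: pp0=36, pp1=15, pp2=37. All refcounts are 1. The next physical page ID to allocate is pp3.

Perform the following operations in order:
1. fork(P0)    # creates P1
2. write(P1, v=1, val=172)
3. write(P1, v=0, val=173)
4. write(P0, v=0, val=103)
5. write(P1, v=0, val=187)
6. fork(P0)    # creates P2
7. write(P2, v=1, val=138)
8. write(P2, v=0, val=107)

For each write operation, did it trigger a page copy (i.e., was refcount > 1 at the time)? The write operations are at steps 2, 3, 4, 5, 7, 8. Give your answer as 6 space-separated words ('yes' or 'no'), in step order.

Op 1: fork(P0) -> P1. 3 ppages; refcounts: pp0:2 pp1:2 pp2:2
Op 2: write(P1, v1, 172). refcount(pp1)=2>1 -> COPY to pp3. 4 ppages; refcounts: pp0:2 pp1:1 pp2:2 pp3:1
Op 3: write(P1, v0, 173). refcount(pp0)=2>1 -> COPY to pp4. 5 ppages; refcounts: pp0:1 pp1:1 pp2:2 pp3:1 pp4:1
Op 4: write(P0, v0, 103). refcount(pp0)=1 -> write in place. 5 ppages; refcounts: pp0:1 pp1:1 pp2:2 pp3:1 pp4:1
Op 5: write(P1, v0, 187). refcount(pp4)=1 -> write in place. 5 ppages; refcounts: pp0:1 pp1:1 pp2:2 pp3:1 pp4:1
Op 6: fork(P0) -> P2. 5 ppages; refcounts: pp0:2 pp1:2 pp2:3 pp3:1 pp4:1
Op 7: write(P2, v1, 138). refcount(pp1)=2>1 -> COPY to pp5. 6 ppages; refcounts: pp0:2 pp1:1 pp2:3 pp3:1 pp4:1 pp5:1
Op 8: write(P2, v0, 107). refcount(pp0)=2>1 -> COPY to pp6. 7 ppages; refcounts: pp0:1 pp1:1 pp2:3 pp3:1 pp4:1 pp5:1 pp6:1

yes yes no no yes yes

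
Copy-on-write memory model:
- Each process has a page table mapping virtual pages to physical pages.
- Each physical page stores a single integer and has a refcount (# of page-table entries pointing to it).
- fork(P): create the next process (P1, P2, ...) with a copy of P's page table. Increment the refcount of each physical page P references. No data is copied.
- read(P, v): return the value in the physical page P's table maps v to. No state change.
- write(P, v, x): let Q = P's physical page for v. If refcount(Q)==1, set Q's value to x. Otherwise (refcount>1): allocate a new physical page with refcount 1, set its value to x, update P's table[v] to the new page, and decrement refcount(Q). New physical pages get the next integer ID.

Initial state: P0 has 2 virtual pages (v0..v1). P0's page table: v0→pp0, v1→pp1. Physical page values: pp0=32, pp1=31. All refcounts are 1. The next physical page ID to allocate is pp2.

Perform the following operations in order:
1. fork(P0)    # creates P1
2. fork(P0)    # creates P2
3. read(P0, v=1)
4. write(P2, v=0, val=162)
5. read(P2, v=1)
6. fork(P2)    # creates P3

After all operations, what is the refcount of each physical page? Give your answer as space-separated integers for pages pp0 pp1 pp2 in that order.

Answer: 2 4 2

Derivation:
Op 1: fork(P0) -> P1. 2 ppages; refcounts: pp0:2 pp1:2
Op 2: fork(P0) -> P2. 2 ppages; refcounts: pp0:3 pp1:3
Op 3: read(P0, v1) -> 31. No state change.
Op 4: write(P2, v0, 162). refcount(pp0)=3>1 -> COPY to pp2. 3 ppages; refcounts: pp0:2 pp1:3 pp2:1
Op 5: read(P2, v1) -> 31. No state change.
Op 6: fork(P2) -> P3. 3 ppages; refcounts: pp0:2 pp1:4 pp2:2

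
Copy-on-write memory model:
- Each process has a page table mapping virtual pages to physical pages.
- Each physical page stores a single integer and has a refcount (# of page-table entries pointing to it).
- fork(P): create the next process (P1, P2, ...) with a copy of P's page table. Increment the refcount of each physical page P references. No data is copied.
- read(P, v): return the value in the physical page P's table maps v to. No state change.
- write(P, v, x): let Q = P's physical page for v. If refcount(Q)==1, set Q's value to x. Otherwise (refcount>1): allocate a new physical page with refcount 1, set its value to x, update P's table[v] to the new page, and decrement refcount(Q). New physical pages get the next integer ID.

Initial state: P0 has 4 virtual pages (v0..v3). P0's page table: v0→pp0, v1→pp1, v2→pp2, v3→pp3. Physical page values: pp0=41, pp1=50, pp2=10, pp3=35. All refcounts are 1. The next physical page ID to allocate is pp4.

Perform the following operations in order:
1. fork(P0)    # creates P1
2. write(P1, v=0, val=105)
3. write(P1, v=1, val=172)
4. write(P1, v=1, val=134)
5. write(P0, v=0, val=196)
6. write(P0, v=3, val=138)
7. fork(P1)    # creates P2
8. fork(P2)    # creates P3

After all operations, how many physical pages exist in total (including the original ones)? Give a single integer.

Op 1: fork(P0) -> P1. 4 ppages; refcounts: pp0:2 pp1:2 pp2:2 pp3:2
Op 2: write(P1, v0, 105). refcount(pp0)=2>1 -> COPY to pp4. 5 ppages; refcounts: pp0:1 pp1:2 pp2:2 pp3:2 pp4:1
Op 3: write(P1, v1, 172). refcount(pp1)=2>1 -> COPY to pp5. 6 ppages; refcounts: pp0:1 pp1:1 pp2:2 pp3:2 pp4:1 pp5:1
Op 4: write(P1, v1, 134). refcount(pp5)=1 -> write in place. 6 ppages; refcounts: pp0:1 pp1:1 pp2:2 pp3:2 pp4:1 pp5:1
Op 5: write(P0, v0, 196). refcount(pp0)=1 -> write in place. 6 ppages; refcounts: pp0:1 pp1:1 pp2:2 pp3:2 pp4:1 pp5:1
Op 6: write(P0, v3, 138). refcount(pp3)=2>1 -> COPY to pp6. 7 ppages; refcounts: pp0:1 pp1:1 pp2:2 pp3:1 pp4:1 pp5:1 pp6:1
Op 7: fork(P1) -> P2. 7 ppages; refcounts: pp0:1 pp1:1 pp2:3 pp3:2 pp4:2 pp5:2 pp6:1
Op 8: fork(P2) -> P3. 7 ppages; refcounts: pp0:1 pp1:1 pp2:4 pp3:3 pp4:3 pp5:3 pp6:1

Answer: 7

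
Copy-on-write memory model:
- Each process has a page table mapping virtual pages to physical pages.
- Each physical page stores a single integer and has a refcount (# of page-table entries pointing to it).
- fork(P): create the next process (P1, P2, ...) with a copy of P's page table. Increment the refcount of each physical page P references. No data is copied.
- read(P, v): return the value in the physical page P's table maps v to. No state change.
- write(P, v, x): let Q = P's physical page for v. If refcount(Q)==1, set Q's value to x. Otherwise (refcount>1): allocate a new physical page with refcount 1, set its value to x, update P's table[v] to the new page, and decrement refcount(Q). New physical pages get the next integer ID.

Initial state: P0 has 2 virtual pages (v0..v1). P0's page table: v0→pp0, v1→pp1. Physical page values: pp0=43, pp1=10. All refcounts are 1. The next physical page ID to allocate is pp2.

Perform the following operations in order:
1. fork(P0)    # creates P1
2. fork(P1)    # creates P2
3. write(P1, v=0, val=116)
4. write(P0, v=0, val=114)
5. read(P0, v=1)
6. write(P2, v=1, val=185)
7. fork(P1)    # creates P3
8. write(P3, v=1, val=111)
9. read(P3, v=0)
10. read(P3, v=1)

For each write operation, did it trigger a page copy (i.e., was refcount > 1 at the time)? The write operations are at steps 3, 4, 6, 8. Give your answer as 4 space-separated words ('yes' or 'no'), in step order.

Op 1: fork(P0) -> P1. 2 ppages; refcounts: pp0:2 pp1:2
Op 2: fork(P1) -> P2. 2 ppages; refcounts: pp0:3 pp1:3
Op 3: write(P1, v0, 116). refcount(pp0)=3>1 -> COPY to pp2. 3 ppages; refcounts: pp0:2 pp1:3 pp2:1
Op 4: write(P0, v0, 114). refcount(pp0)=2>1 -> COPY to pp3. 4 ppages; refcounts: pp0:1 pp1:3 pp2:1 pp3:1
Op 5: read(P0, v1) -> 10. No state change.
Op 6: write(P2, v1, 185). refcount(pp1)=3>1 -> COPY to pp4. 5 ppages; refcounts: pp0:1 pp1:2 pp2:1 pp3:1 pp4:1
Op 7: fork(P1) -> P3. 5 ppages; refcounts: pp0:1 pp1:3 pp2:2 pp3:1 pp4:1
Op 8: write(P3, v1, 111). refcount(pp1)=3>1 -> COPY to pp5. 6 ppages; refcounts: pp0:1 pp1:2 pp2:2 pp3:1 pp4:1 pp5:1
Op 9: read(P3, v0) -> 116. No state change.
Op 10: read(P3, v1) -> 111. No state change.

yes yes yes yes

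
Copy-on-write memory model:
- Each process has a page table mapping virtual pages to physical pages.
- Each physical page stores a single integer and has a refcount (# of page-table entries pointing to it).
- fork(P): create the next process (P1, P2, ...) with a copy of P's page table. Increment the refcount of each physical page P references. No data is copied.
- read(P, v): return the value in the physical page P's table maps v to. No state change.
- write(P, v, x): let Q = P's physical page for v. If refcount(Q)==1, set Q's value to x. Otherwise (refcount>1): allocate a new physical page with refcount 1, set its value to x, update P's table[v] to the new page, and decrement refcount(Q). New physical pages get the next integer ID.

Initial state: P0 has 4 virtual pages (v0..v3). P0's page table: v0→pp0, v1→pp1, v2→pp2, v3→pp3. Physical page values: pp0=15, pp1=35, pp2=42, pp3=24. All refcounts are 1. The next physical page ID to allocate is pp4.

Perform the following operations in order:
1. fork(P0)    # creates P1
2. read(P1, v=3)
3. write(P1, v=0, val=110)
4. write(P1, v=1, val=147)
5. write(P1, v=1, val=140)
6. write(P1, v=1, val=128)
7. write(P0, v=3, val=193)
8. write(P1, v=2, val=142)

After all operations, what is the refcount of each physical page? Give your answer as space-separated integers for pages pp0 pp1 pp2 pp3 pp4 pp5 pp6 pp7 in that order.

Answer: 1 1 1 1 1 1 1 1

Derivation:
Op 1: fork(P0) -> P1. 4 ppages; refcounts: pp0:2 pp1:2 pp2:2 pp3:2
Op 2: read(P1, v3) -> 24. No state change.
Op 3: write(P1, v0, 110). refcount(pp0)=2>1 -> COPY to pp4. 5 ppages; refcounts: pp0:1 pp1:2 pp2:2 pp3:2 pp4:1
Op 4: write(P1, v1, 147). refcount(pp1)=2>1 -> COPY to pp5. 6 ppages; refcounts: pp0:1 pp1:1 pp2:2 pp3:2 pp4:1 pp5:1
Op 5: write(P1, v1, 140). refcount(pp5)=1 -> write in place. 6 ppages; refcounts: pp0:1 pp1:1 pp2:2 pp3:2 pp4:1 pp5:1
Op 6: write(P1, v1, 128). refcount(pp5)=1 -> write in place. 6 ppages; refcounts: pp0:1 pp1:1 pp2:2 pp3:2 pp4:1 pp5:1
Op 7: write(P0, v3, 193). refcount(pp3)=2>1 -> COPY to pp6. 7 ppages; refcounts: pp0:1 pp1:1 pp2:2 pp3:1 pp4:1 pp5:1 pp6:1
Op 8: write(P1, v2, 142). refcount(pp2)=2>1 -> COPY to pp7. 8 ppages; refcounts: pp0:1 pp1:1 pp2:1 pp3:1 pp4:1 pp5:1 pp6:1 pp7:1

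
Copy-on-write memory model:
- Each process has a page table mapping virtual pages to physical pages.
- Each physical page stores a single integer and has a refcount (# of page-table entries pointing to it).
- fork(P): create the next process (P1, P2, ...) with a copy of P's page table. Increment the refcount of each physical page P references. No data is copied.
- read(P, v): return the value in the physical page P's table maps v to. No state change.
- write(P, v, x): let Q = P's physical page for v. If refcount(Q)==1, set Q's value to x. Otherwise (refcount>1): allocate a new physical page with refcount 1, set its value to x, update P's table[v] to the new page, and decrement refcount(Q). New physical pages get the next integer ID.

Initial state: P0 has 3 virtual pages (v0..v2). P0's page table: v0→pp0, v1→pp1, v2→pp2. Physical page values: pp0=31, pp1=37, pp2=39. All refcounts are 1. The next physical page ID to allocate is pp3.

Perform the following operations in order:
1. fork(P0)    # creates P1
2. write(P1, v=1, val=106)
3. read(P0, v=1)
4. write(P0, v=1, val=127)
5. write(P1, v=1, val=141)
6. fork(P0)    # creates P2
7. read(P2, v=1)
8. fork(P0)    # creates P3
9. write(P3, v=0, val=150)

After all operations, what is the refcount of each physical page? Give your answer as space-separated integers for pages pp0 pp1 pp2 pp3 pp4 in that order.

Answer: 3 3 4 1 1

Derivation:
Op 1: fork(P0) -> P1. 3 ppages; refcounts: pp0:2 pp1:2 pp2:2
Op 2: write(P1, v1, 106). refcount(pp1)=2>1 -> COPY to pp3. 4 ppages; refcounts: pp0:2 pp1:1 pp2:2 pp3:1
Op 3: read(P0, v1) -> 37. No state change.
Op 4: write(P0, v1, 127). refcount(pp1)=1 -> write in place. 4 ppages; refcounts: pp0:2 pp1:1 pp2:2 pp3:1
Op 5: write(P1, v1, 141). refcount(pp3)=1 -> write in place. 4 ppages; refcounts: pp0:2 pp1:1 pp2:2 pp3:1
Op 6: fork(P0) -> P2. 4 ppages; refcounts: pp0:3 pp1:2 pp2:3 pp3:1
Op 7: read(P2, v1) -> 127. No state change.
Op 8: fork(P0) -> P3. 4 ppages; refcounts: pp0:4 pp1:3 pp2:4 pp3:1
Op 9: write(P3, v0, 150). refcount(pp0)=4>1 -> COPY to pp4. 5 ppages; refcounts: pp0:3 pp1:3 pp2:4 pp3:1 pp4:1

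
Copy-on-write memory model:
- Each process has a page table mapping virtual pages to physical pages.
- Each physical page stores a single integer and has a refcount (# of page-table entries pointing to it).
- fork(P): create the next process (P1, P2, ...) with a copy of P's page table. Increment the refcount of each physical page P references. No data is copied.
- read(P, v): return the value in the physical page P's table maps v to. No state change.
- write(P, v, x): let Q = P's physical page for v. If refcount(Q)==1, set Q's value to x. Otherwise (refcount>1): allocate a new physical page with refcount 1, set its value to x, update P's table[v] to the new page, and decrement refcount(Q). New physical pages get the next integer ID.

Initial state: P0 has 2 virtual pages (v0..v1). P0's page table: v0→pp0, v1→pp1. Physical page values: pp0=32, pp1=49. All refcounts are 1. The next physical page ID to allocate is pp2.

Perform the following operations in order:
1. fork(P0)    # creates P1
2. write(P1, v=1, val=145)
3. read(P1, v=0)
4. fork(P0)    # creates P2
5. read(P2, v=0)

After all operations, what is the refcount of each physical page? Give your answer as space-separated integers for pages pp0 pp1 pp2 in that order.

Op 1: fork(P0) -> P1. 2 ppages; refcounts: pp0:2 pp1:2
Op 2: write(P1, v1, 145). refcount(pp1)=2>1 -> COPY to pp2. 3 ppages; refcounts: pp0:2 pp1:1 pp2:1
Op 3: read(P1, v0) -> 32. No state change.
Op 4: fork(P0) -> P2. 3 ppages; refcounts: pp0:3 pp1:2 pp2:1
Op 5: read(P2, v0) -> 32. No state change.

Answer: 3 2 1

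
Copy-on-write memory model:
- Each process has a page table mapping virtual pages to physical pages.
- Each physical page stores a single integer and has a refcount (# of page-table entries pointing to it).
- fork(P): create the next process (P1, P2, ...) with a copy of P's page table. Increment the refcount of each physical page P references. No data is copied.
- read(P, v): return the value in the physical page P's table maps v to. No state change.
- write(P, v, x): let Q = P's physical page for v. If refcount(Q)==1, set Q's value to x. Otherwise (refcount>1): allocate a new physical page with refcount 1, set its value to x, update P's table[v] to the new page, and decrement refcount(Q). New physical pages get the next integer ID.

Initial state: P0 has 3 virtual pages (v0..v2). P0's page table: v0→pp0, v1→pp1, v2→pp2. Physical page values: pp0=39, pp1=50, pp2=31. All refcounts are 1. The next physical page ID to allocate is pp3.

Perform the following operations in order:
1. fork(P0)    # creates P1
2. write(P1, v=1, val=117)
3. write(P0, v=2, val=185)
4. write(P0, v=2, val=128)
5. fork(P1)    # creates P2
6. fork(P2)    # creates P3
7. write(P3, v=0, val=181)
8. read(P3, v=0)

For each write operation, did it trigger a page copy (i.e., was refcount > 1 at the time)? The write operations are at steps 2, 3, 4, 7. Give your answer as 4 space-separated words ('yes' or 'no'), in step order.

Op 1: fork(P0) -> P1. 3 ppages; refcounts: pp0:2 pp1:2 pp2:2
Op 2: write(P1, v1, 117). refcount(pp1)=2>1 -> COPY to pp3. 4 ppages; refcounts: pp0:2 pp1:1 pp2:2 pp3:1
Op 3: write(P0, v2, 185). refcount(pp2)=2>1 -> COPY to pp4. 5 ppages; refcounts: pp0:2 pp1:1 pp2:1 pp3:1 pp4:1
Op 4: write(P0, v2, 128). refcount(pp4)=1 -> write in place. 5 ppages; refcounts: pp0:2 pp1:1 pp2:1 pp3:1 pp4:1
Op 5: fork(P1) -> P2. 5 ppages; refcounts: pp0:3 pp1:1 pp2:2 pp3:2 pp4:1
Op 6: fork(P2) -> P3. 5 ppages; refcounts: pp0:4 pp1:1 pp2:3 pp3:3 pp4:1
Op 7: write(P3, v0, 181). refcount(pp0)=4>1 -> COPY to pp5. 6 ppages; refcounts: pp0:3 pp1:1 pp2:3 pp3:3 pp4:1 pp5:1
Op 8: read(P3, v0) -> 181. No state change.

yes yes no yes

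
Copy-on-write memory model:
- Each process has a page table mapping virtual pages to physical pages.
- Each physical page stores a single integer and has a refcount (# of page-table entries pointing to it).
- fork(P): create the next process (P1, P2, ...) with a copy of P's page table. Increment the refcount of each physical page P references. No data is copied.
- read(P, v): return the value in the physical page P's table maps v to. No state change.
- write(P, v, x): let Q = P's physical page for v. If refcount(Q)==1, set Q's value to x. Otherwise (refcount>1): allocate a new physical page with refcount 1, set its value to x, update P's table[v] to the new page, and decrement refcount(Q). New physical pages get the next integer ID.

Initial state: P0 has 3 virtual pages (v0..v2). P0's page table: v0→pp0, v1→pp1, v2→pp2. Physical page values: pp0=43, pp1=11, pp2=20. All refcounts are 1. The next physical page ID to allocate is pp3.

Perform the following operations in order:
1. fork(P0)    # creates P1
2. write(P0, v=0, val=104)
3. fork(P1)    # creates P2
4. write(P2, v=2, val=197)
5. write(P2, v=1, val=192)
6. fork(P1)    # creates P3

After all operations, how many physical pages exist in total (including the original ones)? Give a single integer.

Answer: 6

Derivation:
Op 1: fork(P0) -> P1. 3 ppages; refcounts: pp0:2 pp1:2 pp2:2
Op 2: write(P0, v0, 104). refcount(pp0)=2>1 -> COPY to pp3. 4 ppages; refcounts: pp0:1 pp1:2 pp2:2 pp3:1
Op 3: fork(P1) -> P2. 4 ppages; refcounts: pp0:2 pp1:3 pp2:3 pp3:1
Op 4: write(P2, v2, 197). refcount(pp2)=3>1 -> COPY to pp4. 5 ppages; refcounts: pp0:2 pp1:3 pp2:2 pp3:1 pp4:1
Op 5: write(P2, v1, 192). refcount(pp1)=3>1 -> COPY to pp5. 6 ppages; refcounts: pp0:2 pp1:2 pp2:2 pp3:1 pp4:1 pp5:1
Op 6: fork(P1) -> P3. 6 ppages; refcounts: pp0:3 pp1:3 pp2:3 pp3:1 pp4:1 pp5:1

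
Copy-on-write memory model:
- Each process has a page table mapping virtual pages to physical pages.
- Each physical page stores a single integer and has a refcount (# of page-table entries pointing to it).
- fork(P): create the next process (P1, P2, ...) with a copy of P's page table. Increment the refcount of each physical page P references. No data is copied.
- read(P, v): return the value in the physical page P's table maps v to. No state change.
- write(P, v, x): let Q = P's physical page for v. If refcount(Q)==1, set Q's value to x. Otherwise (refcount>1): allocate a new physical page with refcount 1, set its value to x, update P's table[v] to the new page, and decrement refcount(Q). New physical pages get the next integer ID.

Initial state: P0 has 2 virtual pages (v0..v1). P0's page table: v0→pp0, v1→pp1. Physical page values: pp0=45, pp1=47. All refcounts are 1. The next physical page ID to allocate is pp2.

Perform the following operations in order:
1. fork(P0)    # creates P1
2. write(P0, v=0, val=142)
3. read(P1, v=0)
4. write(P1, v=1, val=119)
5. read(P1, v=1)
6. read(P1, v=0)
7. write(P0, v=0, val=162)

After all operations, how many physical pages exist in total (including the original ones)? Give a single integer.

Op 1: fork(P0) -> P1. 2 ppages; refcounts: pp0:2 pp1:2
Op 2: write(P0, v0, 142). refcount(pp0)=2>1 -> COPY to pp2. 3 ppages; refcounts: pp0:1 pp1:2 pp2:1
Op 3: read(P1, v0) -> 45. No state change.
Op 4: write(P1, v1, 119). refcount(pp1)=2>1 -> COPY to pp3. 4 ppages; refcounts: pp0:1 pp1:1 pp2:1 pp3:1
Op 5: read(P1, v1) -> 119. No state change.
Op 6: read(P1, v0) -> 45. No state change.
Op 7: write(P0, v0, 162). refcount(pp2)=1 -> write in place. 4 ppages; refcounts: pp0:1 pp1:1 pp2:1 pp3:1

Answer: 4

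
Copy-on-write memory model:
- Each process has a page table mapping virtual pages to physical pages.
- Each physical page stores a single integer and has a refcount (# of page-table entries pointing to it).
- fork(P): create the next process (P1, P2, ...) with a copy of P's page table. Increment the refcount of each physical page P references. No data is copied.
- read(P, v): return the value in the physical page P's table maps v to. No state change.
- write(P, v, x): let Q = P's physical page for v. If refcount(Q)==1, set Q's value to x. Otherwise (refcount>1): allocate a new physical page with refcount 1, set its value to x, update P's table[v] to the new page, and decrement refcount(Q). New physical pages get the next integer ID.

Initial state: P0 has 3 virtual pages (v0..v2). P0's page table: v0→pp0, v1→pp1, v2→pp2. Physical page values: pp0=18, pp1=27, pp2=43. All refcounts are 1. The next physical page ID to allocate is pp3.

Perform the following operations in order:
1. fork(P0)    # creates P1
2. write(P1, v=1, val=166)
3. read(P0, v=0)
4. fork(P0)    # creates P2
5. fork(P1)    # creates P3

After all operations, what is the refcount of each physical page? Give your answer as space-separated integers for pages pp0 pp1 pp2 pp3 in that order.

Op 1: fork(P0) -> P1. 3 ppages; refcounts: pp0:2 pp1:2 pp2:2
Op 2: write(P1, v1, 166). refcount(pp1)=2>1 -> COPY to pp3. 4 ppages; refcounts: pp0:2 pp1:1 pp2:2 pp3:1
Op 3: read(P0, v0) -> 18. No state change.
Op 4: fork(P0) -> P2. 4 ppages; refcounts: pp0:3 pp1:2 pp2:3 pp3:1
Op 5: fork(P1) -> P3. 4 ppages; refcounts: pp0:4 pp1:2 pp2:4 pp3:2

Answer: 4 2 4 2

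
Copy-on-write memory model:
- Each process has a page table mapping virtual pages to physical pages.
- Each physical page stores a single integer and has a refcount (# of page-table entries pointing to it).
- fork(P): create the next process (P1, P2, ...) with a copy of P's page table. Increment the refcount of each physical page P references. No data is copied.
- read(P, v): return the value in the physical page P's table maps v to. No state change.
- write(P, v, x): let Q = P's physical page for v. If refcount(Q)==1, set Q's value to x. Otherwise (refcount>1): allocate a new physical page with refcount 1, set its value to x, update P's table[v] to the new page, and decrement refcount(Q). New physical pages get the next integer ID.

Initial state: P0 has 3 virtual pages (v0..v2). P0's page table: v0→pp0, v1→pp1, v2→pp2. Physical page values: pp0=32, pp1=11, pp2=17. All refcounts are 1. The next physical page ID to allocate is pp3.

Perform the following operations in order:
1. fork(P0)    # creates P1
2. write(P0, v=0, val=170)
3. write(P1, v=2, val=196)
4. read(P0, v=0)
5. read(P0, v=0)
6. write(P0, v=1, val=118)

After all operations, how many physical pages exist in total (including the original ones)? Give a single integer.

Answer: 6

Derivation:
Op 1: fork(P0) -> P1. 3 ppages; refcounts: pp0:2 pp1:2 pp2:2
Op 2: write(P0, v0, 170). refcount(pp0)=2>1 -> COPY to pp3. 4 ppages; refcounts: pp0:1 pp1:2 pp2:2 pp3:1
Op 3: write(P1, v2, 196). refcount(pp2)=2>1 -> COPY to pp4. 5 ppages; refcounts: pp0:1 pp1:2 pp2:1 pp3:1 pp4:1
Op 4: read(P0, v0) -> 170. No state change.
Op 5: read(P0, v0) -> 170. No state change.
Op 6: write(P0, v1, 118). refcount(pp1)=2>1 -> COPY to pp5. 6 ppages; refcounts: pp0:1 pp1:1 pp2:1 pp3:1 pp4:1 pp5:1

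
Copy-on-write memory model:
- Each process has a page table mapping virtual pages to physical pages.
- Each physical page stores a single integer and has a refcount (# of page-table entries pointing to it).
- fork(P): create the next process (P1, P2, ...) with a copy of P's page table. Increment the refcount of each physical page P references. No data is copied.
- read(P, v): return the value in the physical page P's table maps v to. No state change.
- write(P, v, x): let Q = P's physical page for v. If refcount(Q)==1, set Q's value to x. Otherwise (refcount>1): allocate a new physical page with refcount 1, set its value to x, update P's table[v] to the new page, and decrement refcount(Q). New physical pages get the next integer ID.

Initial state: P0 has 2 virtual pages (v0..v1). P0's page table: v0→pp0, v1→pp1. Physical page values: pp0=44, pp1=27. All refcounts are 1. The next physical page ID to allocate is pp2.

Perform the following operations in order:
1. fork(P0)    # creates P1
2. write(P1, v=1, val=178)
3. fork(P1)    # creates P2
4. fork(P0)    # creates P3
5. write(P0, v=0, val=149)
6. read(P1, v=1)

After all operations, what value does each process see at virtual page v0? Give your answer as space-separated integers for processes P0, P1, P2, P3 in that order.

Answer: 149 44 44 44

Derivation:
Op 1: fork(P0) -> P1. 2 ppages; refcounts: pp0:2 pp1:2
Op 2: write(P1, v1, 178). refcount(pp1)=2>1 -> COPY to pp2. 3 ppages; refcounts: pp0:2 pp1:1 pp2:1
Op 3: fork(P1) -> P2. 3 ppages; refcounts: pp0:3 pp1:1 pp2:2
Op 4: fork(P0) -> P3. 3 ppages; refcounts: pp0:4 pp1:2 pp2:2
Op 5: write(P0, v0, 149). refcount(pp0)=4>1 -> COPY to pp3. 4 ppages; refcounts: pp0:3 pp1:2 pp2:2 pp3:1
Op 6: read(P1, v1) -> 178. No state change.
P0: v0 -> pp3 = 149
P1: v0 -> pp0 = 44
P2: v0 -> pp0 = 44
P3: v0 -> pp0 = 44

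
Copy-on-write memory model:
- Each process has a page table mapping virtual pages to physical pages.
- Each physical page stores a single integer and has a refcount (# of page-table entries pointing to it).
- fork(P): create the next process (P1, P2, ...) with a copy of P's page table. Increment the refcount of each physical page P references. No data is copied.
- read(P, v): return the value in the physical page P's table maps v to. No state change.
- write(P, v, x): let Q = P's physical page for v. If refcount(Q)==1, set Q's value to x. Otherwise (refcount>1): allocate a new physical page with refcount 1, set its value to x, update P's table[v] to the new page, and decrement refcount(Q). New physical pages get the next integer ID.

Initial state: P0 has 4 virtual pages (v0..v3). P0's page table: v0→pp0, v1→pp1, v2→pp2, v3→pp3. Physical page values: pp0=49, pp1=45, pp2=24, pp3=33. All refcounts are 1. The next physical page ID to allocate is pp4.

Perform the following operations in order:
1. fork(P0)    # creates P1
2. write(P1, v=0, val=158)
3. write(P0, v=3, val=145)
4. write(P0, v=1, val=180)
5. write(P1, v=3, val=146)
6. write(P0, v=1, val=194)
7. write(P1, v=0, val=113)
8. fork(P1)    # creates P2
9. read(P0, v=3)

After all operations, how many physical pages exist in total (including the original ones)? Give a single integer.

Op 1: fork(P0) -> P1. 4 ppages; refcounts: pp0:2 pp1:2 pp2:2 pp3:2
Op 2: write(P1, v0, 158). refcount(pp0)=2>1 -> COPY to pp4. 5 ppages; refcounts: pp0:1 pp1:2 pp2:2 pp3:2 pp4:1
Op 3: write(P0, v3, 145). refcount(pp3)=2>1 -> COPY to pp5. 6 ppages; refcounts: pp0:1 pp1:2 pp2:2 pp3:1 pp4:1 pp5:1
Op 4: write(P0, v1, 180). refcount(pp1)=2>1 -> COPY to pp6. 7 ppages; refcounts: pp0:1 pp1:1 pp2:2 pp3:1 pp4:1 pp5:1 pp6:1
Op 5: write(P1, v3, 146). refcount(pp3)=1 -> write in place. 7 ppages; refcounts: pp0:1 pp1:1 pp2:2 pp3:1 pp4:1 pp5:1 pp6:1
Op 6: write(P0, v1, 194). refcount(pp6)=1 -> write in place. 7 ppages; refcounts: pp0:1 pp1:1 pp2:2 pp3:1 pp4:1 pp5:1 pp6:1
Op 7: write(P1, v0, 113). refcount(pp4)=1 -> write in place. 7 ppages; refcounts: pp0:1 pp1:1 pp2:2 pp3:1 pp4:1 pp5:1 pp6:1
Op 8: fork(P1) -> P2. 7 ppages; refcounts: pp0:1 pp1:2 pp2:3 pp3:2 pp4:2 pp5:1 pp6:1
Op 9: read(P0, v3) -> 145. No state change.

Answer: 7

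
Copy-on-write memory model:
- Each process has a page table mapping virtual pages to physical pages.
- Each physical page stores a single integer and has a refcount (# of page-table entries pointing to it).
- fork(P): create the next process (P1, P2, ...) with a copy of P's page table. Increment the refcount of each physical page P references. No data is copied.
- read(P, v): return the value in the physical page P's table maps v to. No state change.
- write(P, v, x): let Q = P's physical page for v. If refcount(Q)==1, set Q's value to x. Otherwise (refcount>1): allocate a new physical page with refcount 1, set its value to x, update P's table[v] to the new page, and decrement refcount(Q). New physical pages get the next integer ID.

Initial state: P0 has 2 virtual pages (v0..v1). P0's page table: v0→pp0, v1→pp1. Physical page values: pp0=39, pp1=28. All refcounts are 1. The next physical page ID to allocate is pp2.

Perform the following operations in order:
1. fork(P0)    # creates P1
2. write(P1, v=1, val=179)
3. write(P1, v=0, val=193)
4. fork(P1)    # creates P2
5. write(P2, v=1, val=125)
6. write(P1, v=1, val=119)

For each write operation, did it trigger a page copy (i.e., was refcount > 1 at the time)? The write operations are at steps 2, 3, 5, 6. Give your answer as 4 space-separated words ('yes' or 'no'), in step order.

Op 1: fork(P0) -> P1. 2 ppages; refcounts: pp0:2 pp1:2
Op 2: write(P1, v1, 179). refcount(pp1)=2>1 -> COPY to pp2. 3 ppages; refcounts: pp0:2 pp1:1 pp2:1
Op 3: write(P1, v0, 193). refcount(pp0)=2>1 -> COPY to pp3. 4 ppages; refcounts: pp0:1 pp1:1 pp2:1 pp3:1
Op 4: fork(P1) -> P2. 4 ppages; refcounts: pp0:1 pp1:1 pp2:2 pp3:2
Op 5: write(P2, v1, 125). refcount(pp2)=2>1 -> COPY to pp4. 5 ppages; refcounts: pp0:1 pp1:1 pp2:1 pp3:2 pp4:1
Op 6: write(P1, v1, 119). refcount(pp2)=1 -> write in place. 5 ppages; refcounts: pp0:1 pp1:1 pp2:1 pp3:2 pp4:1

yes yes yes no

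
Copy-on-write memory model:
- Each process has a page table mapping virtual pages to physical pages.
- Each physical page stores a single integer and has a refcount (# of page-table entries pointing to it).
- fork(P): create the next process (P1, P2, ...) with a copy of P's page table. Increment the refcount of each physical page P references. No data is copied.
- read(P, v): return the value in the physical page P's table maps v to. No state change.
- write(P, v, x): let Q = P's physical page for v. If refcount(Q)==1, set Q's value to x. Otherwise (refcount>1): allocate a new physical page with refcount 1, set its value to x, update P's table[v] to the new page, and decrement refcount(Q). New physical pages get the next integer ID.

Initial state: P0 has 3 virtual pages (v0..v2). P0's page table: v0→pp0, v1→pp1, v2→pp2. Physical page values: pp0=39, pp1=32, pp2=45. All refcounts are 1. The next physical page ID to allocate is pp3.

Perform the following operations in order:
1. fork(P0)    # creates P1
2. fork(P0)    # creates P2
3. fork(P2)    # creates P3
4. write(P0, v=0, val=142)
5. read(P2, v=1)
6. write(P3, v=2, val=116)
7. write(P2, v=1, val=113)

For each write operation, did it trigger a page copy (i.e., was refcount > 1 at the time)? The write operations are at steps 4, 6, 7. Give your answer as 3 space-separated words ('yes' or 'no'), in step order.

Op 1: fork(P0) -> P1. 3 ppages; refcounts: pp0:2 pp1:2 pp2:2
Op 2: fork(P0) -> P2. 3 ppages; refcounts: pp0:3 pp1:3 pp2:3
Op 3: fork(P2) -> P3. 3 ppages; refcounts: pp0:4 pp1:4 pp2:4
Op 4: write(P0, v0, 142). refcount(pp0)=4>1 -> COPY to pp3. 4 ppages; refcounts: pp0:3 pp1:4 pp2:4 pp3:1
Op 5: read(P2, v1) -> 32. No state change.
Op 6: write(P3, v2, 116). refcount(pp2)=4>1 -> COPY to pp4. 5 ppages; refcounts: pp0:3 pp1:4 pp2:3 pp3:1 pp4:1
Op 7: write(P2, v1, 113). refcount(pp1)=4>1 -> COPY to pp5. 6 ppages; refcounts: pp0:3 pp1:3 pp2:3 pp3:1 pp4:1 pp5:1

yes yes yes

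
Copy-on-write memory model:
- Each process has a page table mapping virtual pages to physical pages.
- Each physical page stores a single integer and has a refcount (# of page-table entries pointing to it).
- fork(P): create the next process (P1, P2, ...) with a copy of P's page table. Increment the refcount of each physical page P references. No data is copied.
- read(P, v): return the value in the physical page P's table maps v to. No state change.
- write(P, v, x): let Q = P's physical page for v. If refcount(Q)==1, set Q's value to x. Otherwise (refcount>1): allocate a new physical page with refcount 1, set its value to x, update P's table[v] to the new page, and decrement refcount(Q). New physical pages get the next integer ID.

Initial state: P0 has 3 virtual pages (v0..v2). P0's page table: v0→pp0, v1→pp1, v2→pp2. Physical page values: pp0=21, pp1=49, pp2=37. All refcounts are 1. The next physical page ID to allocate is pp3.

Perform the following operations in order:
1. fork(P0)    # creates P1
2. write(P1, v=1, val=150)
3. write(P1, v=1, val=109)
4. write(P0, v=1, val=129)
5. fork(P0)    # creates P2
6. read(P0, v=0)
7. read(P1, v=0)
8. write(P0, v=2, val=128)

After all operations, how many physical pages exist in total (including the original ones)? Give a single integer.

Answer: 5

Derivation:
Op 1: fork(P0) -> P1. 3 ppages; refcounts: pp0:2 pp1:2 pp2:2
Op 2: write(P1, v1, 150). refcount(pp1)=2>1 -> COPY to pp3. 4 ppages; refcounts: pp0:2 pp1:1 pp2:2 pp3:1
Op 3: write(P1, v1, 109). refcount(pp3)=1 -> write in place. 4 ppages; refcounts: pp0:2 pp1:1 pp2:2 pp3:1
Op 4: write(P0, v1, 129). refcount(pp1)=1 -> write in place. 4 ppages; refcounts: pp0:2 pp1:1 pp2:2 pp3:1
Op 5: fork(P0) -> P2. 4 ppages; refcounts: pp0:3 pp1:2 pp2:3 pp3:1
Op 6: read(P0, v0) -> 21. No state change.
Op 7: read(P1, v0) -> 21. No state change.
Op 8: write(P0, v2, 128). refcount(pp2)=3>1 -> COPY to pp4. 5 ppages; refcounts: pp0:3 pp1:2 pp2:2 pp3:1 pp4:1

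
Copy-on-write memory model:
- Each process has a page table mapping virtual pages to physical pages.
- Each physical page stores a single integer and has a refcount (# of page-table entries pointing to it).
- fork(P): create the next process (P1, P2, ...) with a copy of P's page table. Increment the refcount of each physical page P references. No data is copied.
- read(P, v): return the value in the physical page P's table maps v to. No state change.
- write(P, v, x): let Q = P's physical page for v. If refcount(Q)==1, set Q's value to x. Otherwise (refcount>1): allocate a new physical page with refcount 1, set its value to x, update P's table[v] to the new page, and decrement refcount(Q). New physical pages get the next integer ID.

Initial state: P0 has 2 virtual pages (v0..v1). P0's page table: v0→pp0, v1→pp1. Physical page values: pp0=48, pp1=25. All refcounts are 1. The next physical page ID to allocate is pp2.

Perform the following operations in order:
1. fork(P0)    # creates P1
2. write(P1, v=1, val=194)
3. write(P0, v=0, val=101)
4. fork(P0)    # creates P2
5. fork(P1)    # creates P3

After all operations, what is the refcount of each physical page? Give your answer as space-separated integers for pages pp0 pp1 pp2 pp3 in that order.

Answer: 2 2 2 2

Derivation:
Op 1: fork(P0) -> P1. 2 ppages; refcounts: pp0:2 pp1:2
Op 2: write(P1, v1, 194). refcount(pp1)=2>1 -> COPY to pp2. 3 ppages; refcounts: pp0:2 pp1:1 pp2:1
Op 3: write(P0, v0, 101). refcount(pp0)=2>1 -> COPY to pp3. 4 ppages; refcounts: pp0:1 pp1:1 pp2:1 pp3:1
Op 4: fork(P0) -> P2. 4 ppages; refcounts: pp0:1 pp1:2 pp2:1 pp3:2
Op 5: fork(P1) -> P3. 4 ppages; refcounts: pp0:2 pp1:2 pp2:2 pp3:2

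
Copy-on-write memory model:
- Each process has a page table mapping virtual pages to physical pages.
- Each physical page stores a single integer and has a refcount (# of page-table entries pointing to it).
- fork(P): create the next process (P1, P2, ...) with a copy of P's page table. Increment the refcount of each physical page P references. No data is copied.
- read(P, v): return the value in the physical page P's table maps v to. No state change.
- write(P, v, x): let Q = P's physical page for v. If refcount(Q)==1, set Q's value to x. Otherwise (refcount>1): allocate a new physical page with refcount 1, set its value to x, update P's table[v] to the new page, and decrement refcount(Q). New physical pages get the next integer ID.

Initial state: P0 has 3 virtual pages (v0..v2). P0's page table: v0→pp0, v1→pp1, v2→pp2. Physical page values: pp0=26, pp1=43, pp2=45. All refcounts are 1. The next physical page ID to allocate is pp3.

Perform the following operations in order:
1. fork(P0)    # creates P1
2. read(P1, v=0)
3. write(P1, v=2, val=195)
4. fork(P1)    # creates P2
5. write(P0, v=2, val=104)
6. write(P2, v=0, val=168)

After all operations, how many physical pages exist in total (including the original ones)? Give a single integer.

Op 1: fork(P0) -> P1. 3 ppages; refcounts: pp0:2 pp1:2 pp2:2
Op 2: read(P1, v0) -> 26. No state change.
Op 3: write(P1, v2, 195). refcount(pp2)=2>1 -> COPY to pp3. 4 ppages; refcounts: pp0:2 pp1:2 pp2:1 pp3:1
Op 4: fork(P1) -> P2. 4 ppages; refcounts: pp0:3 pp1:3 pp2:1 pp3:2
Op 5: write(P0, v2, 104). refcount(pp2)=1 -> write in place. 4 ppages; refcounts: pp0:3 pp1:3 pp2:1 pp3:2
Op 6: write(P2, v0, 168). refcount(pp0)=3>1 -> COPY to pp4. 5 ppages; refcounts: pp0:2 pp1:3 pp2:1 pp3:2 pp4:1

Answer: 5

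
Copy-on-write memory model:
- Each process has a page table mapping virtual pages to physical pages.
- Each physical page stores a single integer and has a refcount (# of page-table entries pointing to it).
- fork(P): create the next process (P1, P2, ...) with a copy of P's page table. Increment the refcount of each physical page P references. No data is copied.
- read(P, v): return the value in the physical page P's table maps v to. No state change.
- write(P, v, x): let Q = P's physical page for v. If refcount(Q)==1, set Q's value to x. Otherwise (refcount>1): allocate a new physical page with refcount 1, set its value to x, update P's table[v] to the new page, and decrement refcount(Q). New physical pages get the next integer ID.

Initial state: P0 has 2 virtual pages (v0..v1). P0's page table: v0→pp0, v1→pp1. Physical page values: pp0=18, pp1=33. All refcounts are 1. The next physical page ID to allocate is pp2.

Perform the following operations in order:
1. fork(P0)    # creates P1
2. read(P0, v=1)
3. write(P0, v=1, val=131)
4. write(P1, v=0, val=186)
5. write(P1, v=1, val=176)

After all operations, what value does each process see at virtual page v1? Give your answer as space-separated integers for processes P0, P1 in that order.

Op 1: fork(P0) -> P1. 2 ppages; refcounts: pp0:2 pp1:2
Op 2: read(P0, v1) -> 33. No state change.
Op 3: write(P0, v1, 131). refcount(pp1)=2>1 -> COPY to pp2. 3 ppages; refcounts: pp0:2 pp1:1 pp2:1
Op 4: write(P1, v0, 186). refcount(pp0)=2>1 -> COPY to pp3. 4 ppages; refcounts: pp0:1 pp1:1 pp2:1 pp3:1
Op 5: write(P1, v1, 176). refcount(pp1)=1 -> write in place. 4 ppages; refcounts: pp0:1 pp1:1 pp2:1 pp3:1
P0: v1 -> pp2 = 131
P1: v1 -> pp1 = 176

Answer: 131 176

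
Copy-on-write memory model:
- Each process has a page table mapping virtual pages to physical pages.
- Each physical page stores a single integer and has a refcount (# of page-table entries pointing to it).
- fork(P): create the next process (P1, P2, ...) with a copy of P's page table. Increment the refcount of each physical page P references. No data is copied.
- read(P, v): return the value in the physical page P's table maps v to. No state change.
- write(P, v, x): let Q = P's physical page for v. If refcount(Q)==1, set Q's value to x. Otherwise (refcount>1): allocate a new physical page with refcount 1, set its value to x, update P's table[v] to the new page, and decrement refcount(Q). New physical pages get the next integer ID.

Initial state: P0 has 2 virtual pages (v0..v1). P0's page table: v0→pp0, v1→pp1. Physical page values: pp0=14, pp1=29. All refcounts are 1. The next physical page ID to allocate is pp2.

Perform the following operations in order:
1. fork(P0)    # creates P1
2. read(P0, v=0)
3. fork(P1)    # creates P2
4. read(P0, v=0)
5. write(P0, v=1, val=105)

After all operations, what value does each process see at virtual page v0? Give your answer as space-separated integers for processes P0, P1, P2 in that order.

Answer: 14 14 14

Derivation:
Op 1: fork(P0) -> P1. 2 ppages; refcounts: pp0:2 pp1:2
Op 2: read(P0, v0) -> 14. No state change.
Op 3: fork(P1) -> P2. 2 ppages; refcounts: pp0:3 pp1:3
Op 4: read(P0, v0) -> 14. No state change.
Op 5: write(P0, v1, 105). refcount(pp1)=3>1 -> COPY to pp2. 3 ppages; refcounts: pp0:3 pp1:2 pp2:1
P0: v0 -> pp0 = 14
P1: v0 -> pp0 = 14
P2: v0 -> pp0 = 14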